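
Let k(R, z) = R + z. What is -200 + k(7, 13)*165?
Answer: 3100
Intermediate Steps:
-200 + k(7, 13)*165 = -200 + (7 + 13)*165 = -200 + 20*165 = -200 + 3300 = 3100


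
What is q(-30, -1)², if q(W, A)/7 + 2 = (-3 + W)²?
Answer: 57896881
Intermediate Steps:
q(W, A) = -14 + 7*(-3 + W)²
q(-30, -1)² = (-14 + 7*(-3 - 30)²)² = (-14 + 7*(-33)²)² = (-14 + 7*1089)² = (-14 + 7623)² = 7609² = 57896881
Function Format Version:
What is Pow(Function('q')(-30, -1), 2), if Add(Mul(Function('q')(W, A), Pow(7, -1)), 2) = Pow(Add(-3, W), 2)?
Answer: 57896881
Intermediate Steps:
Function('q')(W, A) = Add(-14, Mul(7, Pow(Add(-3, W), 2)))
Pow(Function('q')(-30, -1), 2) = Pow(Add(-14, Mul(7, Pow(Add(-3, -30), 2))), 2) = Pow(Add(-14, Mul(7, Pow(-33, 2))), 2) = Pow(Add(-14, Mul(7, 1089)), 2) = Pow(Add(-14, 7623), 2) = Pow(7609, 2) = 57896881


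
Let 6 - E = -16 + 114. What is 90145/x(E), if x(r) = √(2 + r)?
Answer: -18029*I*√10/6 ≈ -9502.1*I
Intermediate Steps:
E = -92 (E = 6 - (-16 + 114) = 6 - 1*98 = 6 - 98 = -92)
90145/x(E) = 90145/(√(2 - 92)) = 90145/(√(-90)) = 90145/((3*I*√10)) = 90145*(-I*√10/30) = -18029*I*√10/6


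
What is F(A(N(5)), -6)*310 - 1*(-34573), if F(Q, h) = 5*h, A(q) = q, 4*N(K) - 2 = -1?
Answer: 25273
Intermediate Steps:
N(K) = ¼ (N(K) = ½ + (¼)*(-1) = ½ - ¼ = ¼)
F(A(N(5)), -6)*310 - 1*(-34573) = (5*(-6))*310 - 1*(-34573) = -30*310 + 34573 = -9300 + 34573 = 25273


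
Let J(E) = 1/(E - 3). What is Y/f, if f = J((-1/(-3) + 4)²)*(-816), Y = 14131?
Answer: -1003301/3672 ≈ -273.23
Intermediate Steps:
J(E) = 1/(-3 + E)
f = -3672/71 (f = -816/(-3 + (-1/(-3) + 4)²) = -816/(-3 + (-1*(-⅓) + 4)²) = -816/(-3 + (⅓ + 4)²) = -816/(-3 + (13/3)²) = -816/(-3 + 169/9) = -816/(142/9) = (9/142)*(-816) = -3672/71 ≈ -51.718)
Y/f = 14131/(-3672/71) = 14131*(-71/3672) = -1003301/3672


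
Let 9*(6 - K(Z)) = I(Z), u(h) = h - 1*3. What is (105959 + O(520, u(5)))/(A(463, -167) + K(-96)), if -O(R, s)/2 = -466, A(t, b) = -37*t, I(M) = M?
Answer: -320673/51343 ≈ -6.2457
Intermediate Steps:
u(h) = -3 + h (u(h) = h - 3 = -3 + h)
K(Z) = 6 - Z/9
O(R, s) = 932 (O(R, s) = -2*(-466) = 932)
(105959 + O(520, u(5)))/(A(463, -167) + K(-96)) = (105959 + 932)/(-37*463 + (6 - ⅑*(-96))) = 106891/(-17131 + (6 + 32/3)) = 106891/(-17131 + 50/3) = 106891/(-51343/3) = 106891*(-3/51343) = -320673/51343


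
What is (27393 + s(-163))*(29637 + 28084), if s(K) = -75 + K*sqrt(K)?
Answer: 1576822278 - 9408523*I*sqrt(163) ≈ 1.5768e+9 - 1.2012e+8*I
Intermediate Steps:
s(K) = -75 + K**(3/2)
(27393 + s(-163))*(29637 + 28084) = (27393 + (-75 + (-163)**(3/2)))*(29637 + 28084) = (27393 + (-75 - 163*I*sqrt(163)))*57721 = (27318 - 163*I*sqrt(163))*57721 = 1576822278 - 9408523*I*sqrt(163)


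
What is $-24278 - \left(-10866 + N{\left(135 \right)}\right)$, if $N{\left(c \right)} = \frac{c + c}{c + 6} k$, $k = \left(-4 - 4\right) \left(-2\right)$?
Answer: $- \frac{631804}{47} \approx -13443.0$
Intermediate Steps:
$k = 16$ ($k = \left(-8\right) \left(-2\right) = 16$)
$N{\left(c \right)} = \frac{32 c}{6 + c}$ ($N{\left(c \right)} = \frac{c + c}{c + 6} \cdot 16 = \frac{2 c}{6 + c} 16 = \frac{32 c}{6 + c}$)
$-24278 - \left(-10866 + N{\left(135 \right)}\right) = -24278 - \left(-10866 + 32 \cdot 135 \frac{1}{6 + 135}\right) = -24278 - \left(-10866 + 32 \cdot 135 \cdot \frac{1}{141}\right) = -24278 - \left(-10866 + \frac{1440}{47}\right) = -24278 - - \frac{509262}{47} = -24278 + \frac{509262}{47} = - \frac{631804}{47}$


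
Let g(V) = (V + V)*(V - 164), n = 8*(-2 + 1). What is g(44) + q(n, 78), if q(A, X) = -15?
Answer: -10575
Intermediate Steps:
n = -8 (n = 8*(-1) = -8)
g(V) = 2*V*(-164 + V) (g(V) = (2*V)*(-164 + V) = 2*V*(-164 + V))
g(44) + q(n, 78) = 2*44*(-164 + 44) - 15 = 2*44*(-120) - 15 = -10560 - 15 = -10575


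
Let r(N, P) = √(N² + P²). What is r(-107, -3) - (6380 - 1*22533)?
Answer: 16153 + √11458 ≈ 16260.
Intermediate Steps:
r(-107, -3) - (6380 - 1*22533) = √((-107)² + (-3)²) - (6380 - 1*22533) = √(11449 + 9) - (6380 - 22533) = √11458 - 1*(-16153) = √11458 + 16153 = 16153 + √11458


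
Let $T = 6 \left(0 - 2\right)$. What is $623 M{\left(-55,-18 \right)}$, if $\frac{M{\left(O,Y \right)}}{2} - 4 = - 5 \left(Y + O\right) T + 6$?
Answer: $-5445020$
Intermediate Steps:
$T = -12$ ($T = 6 \left(-2\right) = -12$)
$M{\left(O,Y \right)} = 20 + 120 O + 120 Y$ ($M{\left(O,Y \right)} = 8 + 2 \left(- 5 \left(Y + O\right) \left(-12\right) + 6\right) = 8 + 2 \left(- 5 \left(O + Y\right) \left(-12\right) + 6\right) = 8 + 2 \left(\left(- 5 O - 5 Y\right) \left(-12\right) + 6\right) = 8 + 2 \left(\left(60 O + 60 Y\right) + 6\right) = 8 + 2 \left(6 + 60 O + 60 Y\right) = 8 + \left(12 + 120 O + 120 Y\right) = 20 + 120 O + 120 Y$)
$623 M{\left(-55,-18 \right)} = 623 \left(20 + 120 \left(-55\right) + 120 \left(-18\right)\right) = 623 \left(20 - 6600 - 2160\right) = 623 \left(-8740\right) = -5445020$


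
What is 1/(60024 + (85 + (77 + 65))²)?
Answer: 1/111553 ≈ 8.9643e-6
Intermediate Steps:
1/(60024 + (85 + (77 + 65))²) = 1/(60024 + (85 + 142)²) = 1/(60024 + 227²) = 1/(60024 + 51529) = 1/111553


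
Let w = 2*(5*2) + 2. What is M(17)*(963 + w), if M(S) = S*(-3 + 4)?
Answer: 16745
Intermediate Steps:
M(S) = S (M(S) = S*1 = S)
w = 22 (w = 2*10 + 2 = 20 + 2 = 22)
M(17)*(963 + w) = 17*(963 + 22) = 17*985 = 16745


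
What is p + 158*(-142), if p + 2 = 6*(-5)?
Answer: -22468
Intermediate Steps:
p = -32 (p = -2 + 6*(-5) = -2 - 30 = -32)
p + 158*(-142) = -32 + 158*(-142) = -32 - 22436 = -22468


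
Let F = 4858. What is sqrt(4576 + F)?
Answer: sqrt(9434) ≈ 97.129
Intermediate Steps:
sqrt(4576 + F) = sqrt(4576 + 4858) = sqrt(9434)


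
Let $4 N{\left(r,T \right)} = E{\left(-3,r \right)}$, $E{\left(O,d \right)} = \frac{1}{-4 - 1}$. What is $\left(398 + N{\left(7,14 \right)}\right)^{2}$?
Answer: $\frac{63345681}{400} \approx 1.5836 \cdot 10^{5}$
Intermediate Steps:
$E{\left(O,d \right)} = - \frac{1}{5}$ ($E{\left(O,d \right)} = \frac{1}{-5} = - \frac{1}{5}$)
$N{\left(r,T \right)} = - \frac{1}{20}$ ($N{\left(r,T \right)} = \frac{1}{4} \left(- \frac{1}{5}\right) = - \frac{1}{20}$)
$\left(398 + N{\left(7,14 \right)}\right)^{2} = \left(398 - \frac{1}{20}\right)^{2} = \left(\frac{7959}{20}\right)^{2} = \frac{63345681}{400}$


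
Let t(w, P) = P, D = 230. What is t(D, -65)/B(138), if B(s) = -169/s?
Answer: 690/13 ≈ 53.077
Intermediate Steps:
t(D, -65)/B(138) = -65/((-169/138)) = -65/((-169*1/138)) = -65/(-169/138) = -65*(-138/169) = 690/13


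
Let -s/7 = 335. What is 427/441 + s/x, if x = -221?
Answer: 161216/13923 ≈ 11.579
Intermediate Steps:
s = -2345 (s = -7*335 = -2345)
427/441 + s/x = 427/441 - 2345/(-221) = 427*(1/441) - 2345*(-1/221) = 61/63 + 2345/221 = 161216/13923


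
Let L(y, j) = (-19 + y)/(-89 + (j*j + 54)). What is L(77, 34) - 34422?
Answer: -38587004/1121 ≈ -34422.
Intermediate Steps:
L(y, j) = (-19 + y)/(-35 + j²) (L(y, j) = (-19 + y)/(-89 + (j² + 54)) = (-19 + y)/(-89 + (54 + j²)) = (-19 + y)/(-35 + j²))
L(77, 34) - 34422 = (-19 + 77)/(-35 + 34²) - 34422 = 58/(-35 + 1156) - 34422 = 58/1121 - 34422 = -38587004/1121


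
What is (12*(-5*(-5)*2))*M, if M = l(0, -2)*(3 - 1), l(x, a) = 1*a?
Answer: -2400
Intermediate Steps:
l(x, a) = a
M = -4 (M = -2*(3 - 1) = -2*2 = -4)
(12*(-5*(-5)*2))*M = (12*(-5*(-5)*2))*(-4) = (12*(25*2))*(-4) = (12*50)*(-4) = 600*(-4) = -2400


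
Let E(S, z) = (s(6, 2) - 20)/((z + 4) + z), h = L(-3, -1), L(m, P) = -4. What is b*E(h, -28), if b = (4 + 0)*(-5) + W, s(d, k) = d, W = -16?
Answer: -126/13 ≈ -9.6923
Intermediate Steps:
h = -4
E(S, z) = -14/(4 + 2*z) (E(S, z) = (6 - 20)/((z + 4) + z) = -14/((4 + z) + z) = -14/(4 + 2*z))
b = -36 (b = (4 + 0)*(-5) - 16 = 4*(-5) - 16 = -20 - 16 = -36)
b*E(h, -28) = -(-252)/(2 - 28) = -(-252)/(-26) = -(-252)*(-1)/26 = -36*7/26 = -126/13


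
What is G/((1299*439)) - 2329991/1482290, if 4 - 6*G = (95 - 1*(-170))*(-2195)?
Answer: -197500028361/140882029615 ≈ -1.4019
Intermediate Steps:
G = 193893/2 (G = ⅔ - (95 - 1*(-170))*(-2195)/6 = ⅔ - (95 + 170)*(-2195)/6 = ⅔ - 265*(-2195)/6 = ⅔ - ⅙*(-581675) = ⅔ + 581675/6 = 193893/2 ≈ 96947.)
G/((1299*439)) - 2329991/1482290 = 193893/(2*((1299*439))) - 2329991/1482290 = (193893/2)/570261 - 2329991*1/1482290 = (193893/2)*(1/570261) - 2329991/1482290 = 64631/380174 - 2329991/1482290 = -197500028361/140882029615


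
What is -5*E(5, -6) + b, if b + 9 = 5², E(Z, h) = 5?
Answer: -9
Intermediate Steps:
b = 16 (b = -9 + 5² = -9 + 25 = 16)
-5*E(5, -6) + b = -5*5 + 16 = -25 + 16 = -9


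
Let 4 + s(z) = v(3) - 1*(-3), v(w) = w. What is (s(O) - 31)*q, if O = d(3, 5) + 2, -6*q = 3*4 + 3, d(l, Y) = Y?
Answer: 145/2 ≈ 72.500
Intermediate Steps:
q = -5/2 (q = -(3*4 + 3)/6 = -(12 + 3)/6 = -⅙*15 = -5/2 ≈ -2.5000)
O = 7 (O = 5 + 2 = 7)
s(z) = 2 (s(z) = -4 + (3 - 1*(-3)) = -4 + (3 + 3) = -4 + 6 = 2)
(s(O) - 31)*q = (2 - 31)*(-5/2) = -29*(-5/2) = 145/2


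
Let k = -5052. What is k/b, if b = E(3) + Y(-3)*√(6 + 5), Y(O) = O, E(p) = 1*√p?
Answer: 5052/(-√3 + 3*√11) ≈ 614.76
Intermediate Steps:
E(p) = √p
b = √3 - 3*√11 (b = √3 - 3*√(6 + 5) = √3 - 3*√11 ≈ -8.2178)
k/b = -5052/(√3 - 3*√11)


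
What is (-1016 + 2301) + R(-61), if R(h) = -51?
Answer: 1234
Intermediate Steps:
(-1016 + 2301) + R(-61) = (-1016 + 2301) - 51 = 1285 - 51 = 1234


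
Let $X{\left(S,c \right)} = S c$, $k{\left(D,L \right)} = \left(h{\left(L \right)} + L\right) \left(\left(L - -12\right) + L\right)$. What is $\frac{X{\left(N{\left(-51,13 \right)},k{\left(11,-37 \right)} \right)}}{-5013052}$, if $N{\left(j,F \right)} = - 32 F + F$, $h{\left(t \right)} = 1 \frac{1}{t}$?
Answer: $\frac{8557705}{46370731} \approx 0.18455$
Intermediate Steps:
$h{\left(t \right)} = \frac{1}{t}$
$k{\left(D,L \right)} = \left(12 + 2 L\right) \left(L + \frac{1}{L}\right)$ ($k{\left(D,L \right)} = \left(\frac{1}{L} + L\right) \left(\left(L - -12\right) + L\right) = \left(L + \frac{1}{L}\right) \left(\left(L + 12\right) + L\right) = \left(L + \frac{1}{L}\right) \left(\left(12 + L\right) + L\right) = \left(L + \frac{1}{L}\right) \left(12 + 2 L\right) = \left(12 + 2 L\right) \left(L + \frac{1}{L}\right)$)
$N{\left(j,F \right)} = - 31 F$
$\frac{X{\left(N{\left(-51,13 \right)},k{\left(11,-37 \right)} \right)}}{-5013052} = \frac{\left(-31\right) 13 \left(2 + 2 \left(-37\right)^{2} + 12 \left(-37\right) + \frac{12}{-37}\right)}{-5013052} = - 403 \left(2 + 2 \cdot 1369 - 444 + 12 \left(- \frac{1}{37}\right)\right) \left(- \frac{1}{5013052}\right) = - 403 \left(2 + 2738 - 444 - \frac{12}{37}\right) \left(- \frac{1}{5013052}\right) = \left(-403\right) \frac{84940}{37} \left(- \frac{1}{5013052}\right) = \left(- \frac{34230820}{37}\right) \left(- \frac{1}{5013052}\right) = \frac{8557705}{46370731}$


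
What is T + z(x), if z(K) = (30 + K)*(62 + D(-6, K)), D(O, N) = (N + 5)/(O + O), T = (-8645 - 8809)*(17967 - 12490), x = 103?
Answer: -95588509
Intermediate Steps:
T = -95595558 (T = -17454*5477 = -95595558)
D(O, N) = (5 + N)/(2*O) (D(O, N) = (5 + N)/((2*O)) = (5 + N)*(1/(2*O)) = (5 + N)/(2*O))
z(K) = (30 + K)*(739/12 - K/12) (z(K) = (30 + K)*(62 + (1/2)*(5 + K)/(-6)) = (30 + K)*(62 + (1/2)*(-1/6)*(5 + K)) = (30 + K)*(62 + (-5/12 - K/12)) = (30 + K)*(739/12 - K/12))
T + z(x) = -95595558 + (3695/2 - 1/12*103**2 + (709/12)*103) = -95595558 + (3695/2 - 1/12*10609 + 73027/12) = -95595558 + (3695/2 - 10609/12 + 73027/12) = -95595558 + 7049 = -95588509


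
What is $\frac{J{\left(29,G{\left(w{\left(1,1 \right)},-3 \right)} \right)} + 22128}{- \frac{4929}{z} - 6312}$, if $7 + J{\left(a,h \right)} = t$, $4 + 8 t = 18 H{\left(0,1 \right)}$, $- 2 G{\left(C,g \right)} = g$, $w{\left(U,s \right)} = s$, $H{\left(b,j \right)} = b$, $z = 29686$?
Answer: $- \frac{218889721}{62460987} \approx -3.5044$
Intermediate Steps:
$G{\left(C,g \right)} = - \frac{g}{2}$
$t = - \frac{1}{2}$ ($t = - \frac{1}{2} + \frac{18 \cdot 0}{8} = - \frac{1}{2} + \frac{1}{8} \cdot 0 = - \frac{1}{2} + 0 = - \frac{1}{2} \approx -0.5$)
$J{\left(a,h \right)} = - \frac{15}{2}$ ($J{\left(a,h \right)} = -7 - \frac{1}{2} = - \frac{15}{2}$)
$\frac{J{\left(29,G{\left(w{\left(1,1 \right)},-3 \right)} \right)} + 22128}{- \frac{4929}{z} - 6312} = \frac{- \frac{15}{2} + 22128}{- \frac{4929}{29686} - 6312} = \frac{44241}{2 \left(\left(-4929\right) \frac{1}{29686} - 6312\right)} = \frac{44241}{2 \left(- \frac{4929}{29686} - 6312\right)} = \frac{44241}{2 \left(- \frac{187382961}{29686}\right)} = \frac{44241}{2} \left(- \frac{29686}{187382961}\right) = - \frac{218889721}{62460987}$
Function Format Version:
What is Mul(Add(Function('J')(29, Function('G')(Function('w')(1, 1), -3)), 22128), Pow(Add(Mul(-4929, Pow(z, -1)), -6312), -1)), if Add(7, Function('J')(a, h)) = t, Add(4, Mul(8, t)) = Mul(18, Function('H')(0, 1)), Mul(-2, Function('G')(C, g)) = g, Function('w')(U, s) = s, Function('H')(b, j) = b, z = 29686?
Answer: Rational(-218889721, 62460987) ≈ -3.5044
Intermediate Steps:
Function('G')(C, g) = Mul(Rational(-1, 2), g)
t = Rational(-1, 2) (t = Add(Rational(-1, 2), Mul(Rational(1, 8), Mul(18, 0))) = Add(Rational(-1, 2), Mul(Rational(1, 8), 0)) = Add(Rational(-1, 2), 0) = Rational(-1, 2) ≈ -0.50000)
Function('J')(a, h) = Rational(-15, 2) (Function('J')(a, h) = Add(-7, Rational(-1, 2)) = Rational(-15, 2))
Mul(Add(Function('J')(29, Function('G')(Function('w')(1, 1), -3)), 22128), Pow(Add(Mul(-4929, Pow(z, -1)), -6312), -1)) = Mul(Add(Rational(-15, 2), 22128), Pow(Add(Mul(-4929, Pow(29686, -1)), -6312), -1)) = Mul(Rational(44241, 2), Pow(Add(Mul(-4929, Rational(1, 29686)), -6312), -1)) = Mul(Rational(44241, 2), Pow(Add(Rational(-4929, 29686), -6312), -1)) = Mul(Rational(44241, 2), Pow(Rational(-187382961, 29686), -1)) = Mul(Rational(44241, 2), Rational(-29686, 187382961)) = Rational(-218889721, 62460987)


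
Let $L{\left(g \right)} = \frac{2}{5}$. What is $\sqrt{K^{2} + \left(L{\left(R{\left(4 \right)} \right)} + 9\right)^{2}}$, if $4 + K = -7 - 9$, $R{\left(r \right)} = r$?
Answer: $\frac{\sqrt{12209}}{5} \approx 22.099$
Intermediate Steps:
$L{\left(g \right)} = \frac{2}{5}$ ($L{\left(g \right)} = 2 \cdot \frac{1}{5} = \frac{2}{5}$)
$K = -20$ ($K = -4 - 16 = -20$)
$\sqrt{K^{2} + \left(L{\left(R{\left(4 \right)} \right)} + 9\right)^{2}} = \sqrt{\left(-20\right)^{2} + \left(\frac{2}{5} + 9\right)^{2}} = \sqrt{400 + \left(\frac{47}{5}\right)^{2}} = \sqrt{400 + \frac{2209}{25}} = \sqrt{\frac{12209}{25}} = \frac{\sqrt{12209}}{5}$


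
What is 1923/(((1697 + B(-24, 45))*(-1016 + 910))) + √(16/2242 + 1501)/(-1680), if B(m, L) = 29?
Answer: -1923/182956 - √1886227109/1883280 ≈ -0.033572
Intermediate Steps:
1923/(((1697 + B(-24, 45))*(-1016 + 910))) + √(16/2242 + 1501)/(-1680) = 1923/(((1697 + 29)*(-1016 + 910))) + √(16/2242 + 1501)/(-1680) = 1923/((1726*(-106))) + √(16*(1/2242) + 1501)*(-1/1680) = 1923/(-182956) + √(8/1121 + 1501)*(-1/1680) = 1923*(-1/182956) + √(1682629/1121)*(-1/1680) = -1923/182956 + (√1886227109/1121)*(-1/1680) = -1923/182956 - √1886227109/1883280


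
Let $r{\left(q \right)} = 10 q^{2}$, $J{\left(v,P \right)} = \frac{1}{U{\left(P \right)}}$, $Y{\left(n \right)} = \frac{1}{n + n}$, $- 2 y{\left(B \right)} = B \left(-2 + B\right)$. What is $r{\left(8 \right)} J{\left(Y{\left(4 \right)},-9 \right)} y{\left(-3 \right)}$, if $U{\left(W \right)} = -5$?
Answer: $960$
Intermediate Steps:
$y{\left(B \right)} = - \frac{B \left(-2 + B\right)}{2}$
$Y{\left(n \right)} = \frac{1}{2 n}$
$J{\left(v,P \right)} = - \frac{1}{5}$ ($J{\left(v,P \right)} = \frac{1}{-5} = - \frac{1}{5}$)
$r{\left(8 \right)} J{\left(Y{\left(4 \right)},-9 \right)} y{\left(-3 \right)} = 10 \cdot 8^{2} \left(- \frac{1}{5}\right) \frac{1}{2} \left(-3\right) \left(2 - -3\right) = 10 \cdot 64 \left(- \frac{1}{5}\right) \frac{1}{2} \left(-3\right) \left(2 + 3\right) = 640 \left(- \frac{1}{5}\right) \frac{1}{2} \left(-3\right) 5 = \left(-128\right) \left(- \frac{15}{2}\right) = 960$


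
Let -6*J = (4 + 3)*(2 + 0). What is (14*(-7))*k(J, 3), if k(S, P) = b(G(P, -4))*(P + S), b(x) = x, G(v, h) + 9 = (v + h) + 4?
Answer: 392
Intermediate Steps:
G(v, h) = -5 + h + v (G(v, h) = -9 + ((v + h) + 4) = -9 + ((h + v) + 4) = -9 + (4 + h + v) = -5 + h + v)
J = -7/3 (J = -(4 + 3)*(2 + 0)/6 = -7*2/6 = -⅙*14 = -7/3 ≈ -2.3333)
k(S, P) = (-9 + P)*(P + S) (k(S, P) = (-5 - 4 + P)*(P + S) = (-9 + P)*(P + S))
(14*(-7))*k(J, 3) = (14*(-7))*((-9 + 3)*(3 - 7/3)) = -(-588)*2/3 = -98*(-4) = 392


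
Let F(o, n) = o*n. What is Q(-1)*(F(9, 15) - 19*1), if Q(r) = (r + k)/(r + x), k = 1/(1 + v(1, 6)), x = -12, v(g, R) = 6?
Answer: 696/91 ≈ 7.6484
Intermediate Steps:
F(o, n) = n*o
k = ⅐ (k = 1/(1 + 6) = 1/7 = ⅐ ≈ 0.14286)
Q(r) = (⅐ + r)/(-12 + r) (Q(r) = (r + ⅐)/(r - 12) = (⅐ + r)/(-12 + r))
Q(-1)*(F(9, 15) - 19*1) = ((⅐ - 1)/(-12 - 1))*(15*9 - 19*1) = (-6/7/(-13))*(135 - 19) = -1/13*(-6/7)*116 = (6/91)*116 = 696/91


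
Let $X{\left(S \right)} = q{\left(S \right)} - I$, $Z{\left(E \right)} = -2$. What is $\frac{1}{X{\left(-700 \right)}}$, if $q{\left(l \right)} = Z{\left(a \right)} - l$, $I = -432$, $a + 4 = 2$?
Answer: $\frac{1}{1130} \approx 0.00088496$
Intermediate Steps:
$a = -2$ ($a = -4 + 2 = -2$)
$q{\left(l \right)} = -2 - l$
$X{\left(S \right)} = 430 - S$ ($X{\left(S \right)} = \left(-2 - S\right) - -432 = \left(-2 - S\right) + 432 = 430 - S$)
$\frac{1}{X{\left(-700 \right)}} = \frac{1}{430 - -700} = \frac{1}{430 + 700} = \frac{1}{1130}$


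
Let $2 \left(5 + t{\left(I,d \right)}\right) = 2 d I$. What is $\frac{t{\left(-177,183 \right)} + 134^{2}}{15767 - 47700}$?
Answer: $\frac{14440}{31933} \approx 0.4522$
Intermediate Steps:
$t{\left(I,d \right)} = -5 + I d$ ($t{\left(I,d \right)} = -5 + \frac{2 d I}{2} = -5 + \frac{2 I d}{2} = -5 + I d$)
$\frac{t{\left(-177,183 \right)} + 134^{2}}{15767 - 47700} = \frac{\left(-5 - 32391\right) + 134^{2}}{15767 - 47700} = \frac{\left(-5 - 32391\right) + 17956}{-31933} = \left(-32396 + 17956\right) \left(- \frac{1}{31933}\right) = \left(-14440\right) \left(- \frac{1}{31933}\right) = \frac{14440}{31933}$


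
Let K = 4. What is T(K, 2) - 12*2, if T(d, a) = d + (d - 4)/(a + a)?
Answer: -20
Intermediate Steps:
T(d, a) = d + (-4 + d)/(2*a) (T(d, a) = d + (-4 + d)/((2*a)) = d + (-4 + d)*(1/(2*a)) = d + (-4 + d)/(2*a))
T(K, 2) - 12*2 = (-2 + (½)*4 + 2*4)/2 - 12*2 = (-2 + 2 + 8)/2 - 24 = (½)*8 - 24 = 4 - 24 = -20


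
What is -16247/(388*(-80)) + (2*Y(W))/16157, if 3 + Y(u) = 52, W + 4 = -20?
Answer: 265544699/501513280 ≈ 0.52949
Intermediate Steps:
W = -24 (W = -4 - 20 = -24)
Y(u) = 49 (Y(u) = -3 + 52 = 49)
-16247/(388*(-80)) + (2*Y(W))/16157 = -16247/(388*(-80)) + (2*49)/16157 = -16247/(-31040) + 98*(1/16157) = -16247*(-1/31040) + 98/16157 = 16247/31040 + 98/16157 = 265544699/501513280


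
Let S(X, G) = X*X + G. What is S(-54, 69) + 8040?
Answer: 11025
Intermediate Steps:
S(X, G) = G + X² (S(X, G) = X² + G = G + X²)
S(-54, 69) + 8040 = (69 + (-54)²) + 8040 = (69 + 2916) + 8040 = 2985 + 8040 = 11025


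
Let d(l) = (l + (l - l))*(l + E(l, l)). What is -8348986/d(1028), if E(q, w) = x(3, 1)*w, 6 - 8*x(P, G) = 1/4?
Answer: -16697972/3632695 ≈ -4.5966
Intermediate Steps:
x(P, G) = 23/32 (x(P, G) = ¾ - ⅛/4 = ¾ - ⅛*¼ = ¾ - 1/32 = 23/32)
E(q, w) = 23*w/32
d(l) = 55*l²/32 (d(l) = (l + (l - l))*(l + 23*l/32) = (l + 0)*(55*l/32) = l*(55*l/32) = 55*l²/32)
-8348986/d(1028) = -8348986/((55/32)*1028²) = -8348986/((55/32)*1056784) = -8348986/3632695/2 = -8348986*2/3632695 = -16697972/3632695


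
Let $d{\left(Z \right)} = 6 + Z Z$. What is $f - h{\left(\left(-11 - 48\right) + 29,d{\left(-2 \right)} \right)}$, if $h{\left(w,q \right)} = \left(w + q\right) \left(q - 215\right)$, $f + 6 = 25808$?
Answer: $21702$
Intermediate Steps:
$f = 25802$ ($f = -6 + 25808 = 25802$)
$d{\left(Z \right)} = 6 + Z^{2}$
$h{\left(w,q \right)} = \left(-215 + q\right) \left(q + w\right)$ ($h{\left(w,q \right)} = \left(q + w\right) \left(-215 + q\right) = \left(-215 + q\right) \left(q + w\right)$)
$f - h{\left(\left(-11 - 48\right) + 29,d{\left(-2 \right)} \right)} = 25802 - \left(\left(6 + \left(-2\right)^{2}\right)^{2} - 215 \left(6 + \left(-2\right)^{2}\right) - 215 \left(\left(-11 - 48\right) + 29\right) + \left(6 + \left(-2\right)^{2}\right) \left(\left(-11 - 48\right) + 29\right)\right) = 25802 - \left(\left(6 + 4\right)^{2} - 215 \left(6 + 4\right) - 215 \left(-59 + 29\right) + \left(6 + 4\right) \left(-59 + 29\right)\right) = 25802 - \left(10^{2} - 2150 - -6450 + 10 \left(-30\right)\right) = 25802 - \left(100 - 2150 + 6450 - 300\right) = 25802 - 4100 = 21702$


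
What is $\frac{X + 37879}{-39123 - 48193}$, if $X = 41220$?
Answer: $- \frac{953}{1052} \approx -0.90589$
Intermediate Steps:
$\frac{X + 37879}{-39123 - 48193} = \frac{41220 + 37879}{-39123 - 48193} = \frac{79099}{-87316} = 79099 \left(- \frac{1}{87316}\right) = - \frac{953}{1052}$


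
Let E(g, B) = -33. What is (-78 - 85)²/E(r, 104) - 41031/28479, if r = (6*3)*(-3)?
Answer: -22970078/28479 ≈ -806.56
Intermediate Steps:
r = -54 (r = 18*(-3) = -54)
(-78 - 85)²/E(r, 104) - 41031/28479 = (-78 - 85)²/(-33) - 41031/28479 = (-163)²*(-1/33) - 41031*1/28479 = 26569*(-1/33) - 13677/9493 = -26569/33 - 13677/9493 = -22970078/28479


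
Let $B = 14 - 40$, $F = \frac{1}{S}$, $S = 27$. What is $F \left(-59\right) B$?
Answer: $\frac{1534}{27} \approx 56.815$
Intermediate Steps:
$F = \frac{1}{27} \approx 0.037037$
$B = -26$ ($B = 14 - 40 = -26$)
$F \left(-59\right) B = \frac{1}{27} \left(-59\right) \left(-26\right) = \left(- \frac{59}{27}\right) \left(-26\right) = \frac{1534}{27}$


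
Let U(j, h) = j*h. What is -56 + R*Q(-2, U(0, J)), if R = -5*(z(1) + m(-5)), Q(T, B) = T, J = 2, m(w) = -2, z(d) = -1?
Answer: -86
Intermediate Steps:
U(j, h) = h*j
R = 15 (R = -5*(-1 - 2) = -5*(-3) = 15)
-56 + R*Q(-2, U(0, J)) = -56 + 15*(-2) = -56 - 30 = -86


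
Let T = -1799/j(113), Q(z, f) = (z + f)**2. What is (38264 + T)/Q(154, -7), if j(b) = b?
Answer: 4322033/2441817 ≈ 1.7700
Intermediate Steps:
Q(z, f) = (f + z)**2
T = -1799/113 ≈ -15.920
(38264 + T)/Q(154, -7) = (38264 - 1799/113)/((-7 + 154)**2) = 4322033/(113*(147**2)) = (4322033/113)/21609 = (4322033/113)*(1/21609) = 4322033/2441817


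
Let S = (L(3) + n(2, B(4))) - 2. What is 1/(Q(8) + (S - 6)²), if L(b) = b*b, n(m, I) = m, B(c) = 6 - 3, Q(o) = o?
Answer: 1/17 ≈ 0.058824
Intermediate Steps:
B(c) = 3
L(b) = b²
S = 9 (S = (3² + 2) - 2 = (9 + 2) - 2 = 11 - 2 = 9)
1/(Q(8) + (S - 6)²) = 1/(8 + (9 - 6)²) = 1/(8 + 3²) = 1/(8 + 9) = 1/17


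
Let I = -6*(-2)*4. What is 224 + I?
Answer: 272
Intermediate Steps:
I = 48 (I = 12*4 = 48)
224 + I = 224 + 48 = 272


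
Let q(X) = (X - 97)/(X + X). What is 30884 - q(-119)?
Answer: 3675088/119 ≈ 30883.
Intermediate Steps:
q(X) = (-97 + X)/(2*X) (q(X) = (-97 + X)/((2*X)) = (-97 + X)*(1/(2*X)) = (-97 + X)/(2*X))
30884 - q(-119) = 30884 - (-97 - 119)/(2*(-119)) = 30884 - (-1)*(-216)/(2*119) = 30884 - 1*108/119 = 30884 - 108/119 = 3675088/119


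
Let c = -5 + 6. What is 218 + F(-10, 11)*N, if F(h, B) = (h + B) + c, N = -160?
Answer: -102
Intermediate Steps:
c = 1
F(h, B) = 1 + B + h (F(h, B) = (h + B) + 1 = (B + h) + 1 = 1 + B + h)
218 + F(-10, 11)*N = 218 + (1 + 11 - 10)*(-160) = 218 + 2*(-160) = 218 - 320 = -102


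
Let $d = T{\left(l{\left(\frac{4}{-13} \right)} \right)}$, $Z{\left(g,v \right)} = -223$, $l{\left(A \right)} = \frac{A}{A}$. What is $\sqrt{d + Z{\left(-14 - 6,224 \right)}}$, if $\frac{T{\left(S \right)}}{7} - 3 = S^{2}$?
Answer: $i \sqrt{195} \approx 13.964 i$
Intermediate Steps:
$l{\left(A \right)} = 1$
$T{\left(S \right)} = 21 + 7 S^{2}$
$d = 28$ ($d = 21 + 7 \cdot 1^{2} = 21 + 7 \cdot 1 = 21 + 7 = 28$)
$\sqrt{d + Z{\left(-14 - 6,224 \right)}} = \sqrt{28 - 223} = \sqrt{-195} = i \sqrt{195}$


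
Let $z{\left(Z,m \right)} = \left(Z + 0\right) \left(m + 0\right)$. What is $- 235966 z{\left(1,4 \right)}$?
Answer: $-943864$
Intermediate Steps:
$z{\left(Z,m \right)} = Z m$
$- 235966 z{\left(1,4 \right)} = - 235966 \cdot 1 \cdot 4 = \left(-235966\right) 4 = -943864$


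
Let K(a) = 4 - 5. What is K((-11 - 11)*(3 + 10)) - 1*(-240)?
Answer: 239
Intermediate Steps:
K(a) = -1
K((-11 - 11)*(3 + 10)) - 1*(-240) = -1 - 1*(-240) = -1 + 240 = 239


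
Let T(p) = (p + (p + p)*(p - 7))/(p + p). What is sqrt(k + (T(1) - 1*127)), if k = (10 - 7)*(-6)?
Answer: I*sqrt(602)/2 ≈ 12.268*I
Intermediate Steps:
T(p) = (p + 2*p*(-7 + p))/(2*p) (T(p) = (p + (2*p)*(-7 + p))/((2*p)) = (p + 2*p*(-7 + p))*(1/(2*p)) = (p + 2*p*(-7 + p))/(2*p))
k = -18 (k = 3*(-6) = -18)
sqrt(k + (T(1) - 1*127)) = sqrt(-18 + ((-13/2 + 1) - 1*127)) = sqrt(-18 + (-11/2 - 127)) = sqrt(-18 - 265/2) = sqrt(-301/2) = I*sqrt(602)/2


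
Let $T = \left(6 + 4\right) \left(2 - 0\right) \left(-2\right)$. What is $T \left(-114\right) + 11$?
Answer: $4571$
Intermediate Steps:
$T = -40$ ($T = 10 \left(2 + 0\right) \left(-2\right) = 10 \cdot 2 \left(-2\right) = 20 \left(-2\right) = -40$)
$T \left(-114\right) + 11 = \left(-40\right) \left(-114\right) + 11 = 4560 + 11 = 4571$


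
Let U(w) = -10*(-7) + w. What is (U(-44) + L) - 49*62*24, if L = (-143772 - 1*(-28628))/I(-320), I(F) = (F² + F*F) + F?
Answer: -1862980553/25560 ≈ -72887.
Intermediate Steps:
U(w) = 70 + w
I(F) = F + 2*F² (I(F) = (F² + F²) + F = 2*F² + F = F + 2*F²)
L = -14393/25560 (L = (-143772 - 1*(-28628))/((-320*(1 + 2*(-320)))) = (-143772 + 28628)/((-320*(1 - 640))) = -115144/((-320*(-639))) = -115144/204480 = -115144*1/204480 = -14393/25560 ≈ -0.56311)
(U(-44) + L) - 49*62*24 = ((70 - 44) - 14393/25560) - 49*62*24 = (26 - 14393/25560) - 3038*24 = 650167/25560 - 72912 = -1862980553/25560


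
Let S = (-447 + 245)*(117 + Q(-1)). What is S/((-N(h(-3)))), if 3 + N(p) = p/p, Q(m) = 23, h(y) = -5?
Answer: -14140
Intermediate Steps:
S = -28280 (S = (-447 + 245)*(117 + 23) = -202*140 = -28280)
N(p) = -2 (N(p) = -3 + p/p = -3 + 1 = -2)
S/((-N(h(-3)))) = -28280/((-1*(-2))) = -28280/2 = -28280*½ = -14140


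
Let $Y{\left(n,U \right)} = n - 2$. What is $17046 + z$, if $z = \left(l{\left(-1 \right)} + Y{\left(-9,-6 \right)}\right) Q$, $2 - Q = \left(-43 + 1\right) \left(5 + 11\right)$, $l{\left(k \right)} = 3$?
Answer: $11654$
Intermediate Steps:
$Y{\left(n,U \right)} = -2 + n$
$Q = 674$ ($Q = 2 - \left(-43 + 1\right) \left(5 + 11\right) = 2 - \left(-42\right) 16 = 2 - -672 = 2 + 672 = 674$)
$z = -5392$ ($z = \left(3 - 11\right) 674 = \left(-8\right) 674 = -5392$)
$17046 + z = 17046 - 5392 = 11654$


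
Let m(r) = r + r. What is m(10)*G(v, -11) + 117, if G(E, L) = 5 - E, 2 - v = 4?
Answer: 257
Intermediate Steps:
v = -2 (v = 2 - 1*4 = 2 - 4 = -2)
m(r) = 2*r
m(10)*G(v, -11) + 117 = (2*10)*(5 - 1*(-2)) + 117 = 20*(5 + 2) + 117 = 20*7 + 117 = 140 + 117 = 257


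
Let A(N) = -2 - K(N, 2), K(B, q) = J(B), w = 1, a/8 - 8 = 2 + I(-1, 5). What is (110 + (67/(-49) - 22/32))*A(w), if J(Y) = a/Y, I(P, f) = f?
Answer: -5162369/392 ≈ -13169.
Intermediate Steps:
a = 120 (a = 64 + 8*(2 + 5) = 64 + 8*7 = 64 + 56 = 120)
J(Y) = 120/Y
K(B, q) = 120/B
A(N) = -2 - 120/N
(110 + (67/(-49) - 22/32))*A(w) = (110 + (67/(-49) - 22/32))*(-2 - 120/1) = (110 + (67*(-1/49) - 22*1/32))*(-2 - 120*1) = (110 + (-67/49 - 11/16))*(-2 - 120) = (110 - 1611/784)*(-122) = (84629/784)*(-122) = -5162369/392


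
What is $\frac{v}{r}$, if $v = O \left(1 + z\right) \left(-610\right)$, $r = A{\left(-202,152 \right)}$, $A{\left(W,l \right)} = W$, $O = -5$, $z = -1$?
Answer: $0$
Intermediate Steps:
$r = -202$
$v = 0$ ($v = - 5 \left(1 - 1\right) \left(-610\right) = \left(-5\right) 0 \left(-610\right) = 0 \left(-610\right) = 0$)
$\frac{v}{r} = \frac{0}{-202} = 0 \left(- \frac{1}{202}\right) = 0$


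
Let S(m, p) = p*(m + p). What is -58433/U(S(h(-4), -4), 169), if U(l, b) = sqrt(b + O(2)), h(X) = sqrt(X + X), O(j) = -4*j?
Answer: -58433*sqrt(161)/161 ≈ -4605.2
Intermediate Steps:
h(X) = sqrt(2)*sqrt(X) (h(X) = sqrt(2*X) = sqrt(2)*sqrt(X))
U(l, b) = sqrt(-8 + b) (U(l, b) = sqrt(b - 4*2) = sqrt(b - 8) = sqrt(-8 + b))
-58433/U(S(h(-4), -4), 169) = -58433/sqrt(-8 + 169) = -58433*sqrt(161)/161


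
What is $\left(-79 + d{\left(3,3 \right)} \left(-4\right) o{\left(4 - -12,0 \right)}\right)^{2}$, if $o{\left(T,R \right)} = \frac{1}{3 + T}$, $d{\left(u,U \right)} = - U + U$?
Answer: $6241$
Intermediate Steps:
$d{\left(u,U \right)} = 0$
$\left(-79 + d{\left(3,3 \right)} \left(-4\right) o{\left(4 - -12,0 \right)}\right)^{2} = \left(-79 + \frac{0 \left(-4\right)}{3 + \left(4 - -12\right)}\right)^{2} = \left(-79 + \frac{0}{3 + \left(4 + 12\right)}\right)^{2} = \left(-79 + \frac{0}{3 + 16}\right)^{2} = \left(-79 + \frac{0}{19}\right)^{2} = \left(-79 + 0 \cdot \frac{1}{19}\right)^{2} = \left(-79 + 0\right)^{2} = \left(-79\right)^{2} = 6241$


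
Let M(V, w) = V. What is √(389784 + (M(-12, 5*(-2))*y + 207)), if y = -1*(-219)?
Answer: √387363 ≈ 622.38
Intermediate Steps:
y = 219
√(389784 + (M(-12, 5*(-2))*y + 207)) = √(389784 + (-12*219 + 207)) = √(389784 + (-2628 + 207)) = √(389784 - 2421) = √387363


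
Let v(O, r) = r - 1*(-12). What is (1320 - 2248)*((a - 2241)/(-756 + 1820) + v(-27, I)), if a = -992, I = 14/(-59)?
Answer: -63529604/7847 ≈ -8096.0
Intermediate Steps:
I = -14/59 (I = 14*(-1/59) = -14/59 ≈ -0.23729)
v(O, r) = 12 + r (v(O, r) = r + 12 = 12 + r)
(1320 - 2248)*((a - 2241)/(-756 + 1820) + v(-27, I)) = (1320 - 2248)*((-992 - 2241)/(-756 + 1820) + (12 - 14/59)) = -928*(-3233/1064 + 694/59) = -928*547669/62776 = -63529604/7847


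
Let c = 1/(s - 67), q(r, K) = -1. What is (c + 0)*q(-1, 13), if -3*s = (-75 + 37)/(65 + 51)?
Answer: 174/11639 ≈ 0.014950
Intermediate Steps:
s = 19/174 (s = -(-75 + 37)/(3*(65 + 51)) = -(-38)/(3*116) = -⅓*(-19/58) = 19/174 ≈ 0.10920)
c = -174/11639 (c = 1/(19/174 - 67) = 1/(-11639/174) = -174/11639 ≈ -0.014950)
(c + 0)*q(-1, 13) = (-174/11639 + 0)*(-1) = -174/11639*(-1) = 174/11639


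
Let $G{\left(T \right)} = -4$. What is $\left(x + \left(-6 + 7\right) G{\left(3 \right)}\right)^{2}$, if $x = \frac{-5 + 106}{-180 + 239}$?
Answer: $\frac{18225}{3481} \approx 5.2356$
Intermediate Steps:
$x = \frac{101}{59} \approx 1.7119$
$\left(x + \left(-6 + 7\right) G{\left(3 \right)}\right)^{2} = \left(\frac{101}{59} + \left(-6 + 7\right) \left(-4\right)\right)^{2} = \left(\frac{101}{59} + 1 \left(-4\right)\right)^{2} = \left(\frac{101}{59} - 4\right)^{2} = \left(- \frac{135}{59}\right)^{2} = \frac{18225}{3481}$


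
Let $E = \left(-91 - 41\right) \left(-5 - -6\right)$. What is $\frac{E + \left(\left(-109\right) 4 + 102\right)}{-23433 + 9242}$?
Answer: $\frac{466}{14191} \approx 0.032838$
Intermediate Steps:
$E = -132$ ($E = \left(-91 - 41\right) \left(-5 + 6\right) = \left(-132\right) 1 = -132$)
$\frac{E + \left(\left(-109\right) 4 + 102\right)}{-23433 + 9242} = \frac{-132 + \left(\left(-109\right) 4 + 102\right)}{-23433 + 9242} = \frac{-132 + \left(-436 + 102\right)}{-14191} = \left(-132 - 334\right) \left(- \frac{1}{14191}\right) = \left(-466\right) \left(- \frac{1}{14191}\right) = \frac{466}{14191}$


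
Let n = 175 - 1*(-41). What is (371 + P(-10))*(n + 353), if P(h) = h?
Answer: 205409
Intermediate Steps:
n = 216 (n = 175 + 41 = 216)
(371 + P(-10))*(n + 353) = (371 - 10)*(216 + 353) = 361*569 = 205409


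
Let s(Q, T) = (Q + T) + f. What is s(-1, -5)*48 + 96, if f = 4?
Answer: 0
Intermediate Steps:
s(Q, T) = 4 + Q + T (s(Q, T) = (Q + T) + 4 = 4 + Q + T)
s(-1, -5)*48 + 96 = (4 - 1 - 5)*48 + 96 = -2*48 + 96 = -96 + 96 = 0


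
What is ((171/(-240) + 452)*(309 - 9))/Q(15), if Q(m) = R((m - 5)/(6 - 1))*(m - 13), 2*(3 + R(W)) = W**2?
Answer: -541545/8 ≈ -67693.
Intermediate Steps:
R(W) = -3 + W**2/2
Q(m) = (-13 + m)*(-3 + (-1 + m/5)**2/2) (Q(m) = (-3 + ((m - 5)/(6 - 1))**2/2)*(m - 13) = (-3 + ((-5 + m)/5)**2/2)*(-13 + m) = (-3 + ((-5 + m)*(1/5))**2/2)*(-13 + m) = (-3 + (-1 + m/5)**2/2)*(-13 + m) = (-13 + m)*(-3 + (-1 + m/5)**2/2))
((171/(-240) + 452)*(309 - 9))/Q(15) = ((171/(-240) + 452)*(309 - 9))/(((-150 + (-5 + 15)**2)*(-13 + 15)/50)) = ((171*(-1/240) + 452)*300)/(((1/50)*(-150 + 10**2)*2)) = ((-57/80 + 452)*300)/(((1/50)*(-150 + 100)*2)) = ((36103/80)*300)/(((1/50)*(-50)*2)) = (541545/4)/(-2) = (541545/4)*(-1/2) = -541545/8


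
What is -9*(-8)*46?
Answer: 3312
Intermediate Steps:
-9*(-8)*46 = -3*(-24)*46 = 72*46 = 3312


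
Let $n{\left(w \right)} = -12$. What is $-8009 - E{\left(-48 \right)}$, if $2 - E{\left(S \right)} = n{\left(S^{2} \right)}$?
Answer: $-8023$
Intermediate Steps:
$E{\left(S \right)} = 14$ ($E{\left(S \right)} = 2 - -12 = 2 + 12 = 14$)
$-8009 - E{\left(-48 \right)} = -8009 - 14 = -8023$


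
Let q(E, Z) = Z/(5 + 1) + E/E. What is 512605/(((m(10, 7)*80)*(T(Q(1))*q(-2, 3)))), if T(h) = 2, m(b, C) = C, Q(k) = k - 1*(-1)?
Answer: 102521/336 ≈ 305.12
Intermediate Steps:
Q(k) = 1 + k (Q(k) = k + 1 = 1 + k)
q(E, Z) = 1 + Z/6 (q(E, Z) = Z/6 + 1 = 1 + Z/6)
512605/(((m(10, 7)*80)*(T(Q(1))*q(-2, 3)))) = 512605/(((7*80)*(2*(1 + (1/6)*3)))) = 512605/((560*(2*(1 + 1/2)))) = 512605/((560*(2*(3/2)))) = 512605/((560*3)) = 512605/1680 = 512605*(1/1680) = 102521/336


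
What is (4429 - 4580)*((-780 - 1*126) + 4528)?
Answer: -546922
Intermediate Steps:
(4429 - 4580)*((-780 - 1*126) + 4528) = -151*((-780 - 126) + 4528) = -151*(-906 + 4528) = -151*3622 = -546922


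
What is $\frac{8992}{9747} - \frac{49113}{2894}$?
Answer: $- \frac{452681563}{28207818} \approx -16.048$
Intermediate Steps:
$\frac{8992}{9747} - \frac{49113}{2894} = - \frac{452681563}{28207818}$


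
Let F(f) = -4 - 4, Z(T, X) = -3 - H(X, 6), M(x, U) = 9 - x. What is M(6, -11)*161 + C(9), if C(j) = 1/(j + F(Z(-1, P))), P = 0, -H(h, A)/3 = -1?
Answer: 484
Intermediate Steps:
H(h, A) = 3 (H(h, A) = -3*(-1) = 3)
Z(T, X) = -6 (Z(T, X) = -3 - 1*3 = -3 - 3 = -6)
F(f) = -8
C(j) = 1/(-8 + j) (C(j) = 1/(j - 8) = 1/(-8 + j))
M(6, -11)*161 + C(9) = (9 - 1*6)*161 + 1/(-8 + 9) = (9 - 6)*161 + 1/1 = 3*161 + 1 = 483 + 1 = 484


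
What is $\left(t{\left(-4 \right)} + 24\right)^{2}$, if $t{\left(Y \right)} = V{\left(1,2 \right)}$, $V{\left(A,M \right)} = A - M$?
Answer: $529$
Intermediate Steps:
$t{\left(Y \right)} = -1$ ($t{\left(Y \right)} = 1 - 2 = -1$)
$\left(t{\left(-4 \right)} + 24\right)^{2} = \left(-1 + 24\right)^{2} = 23^{2} = 529$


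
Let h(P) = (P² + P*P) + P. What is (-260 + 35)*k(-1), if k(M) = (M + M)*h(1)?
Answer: 1350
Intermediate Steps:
h(P) = P + 2*P² (h(P) = (P² + P²) + P = 2*P² + P = P + 2*P²)
k(M) = 6*M (k(M) = (M + M)*(1*(1 + 2*1)) = (2*M)*(1*(1 + 2)) = (2*M)*(1*3) = (2*M)*3 = 6*M)
(-260 + 35)*k(-1) = (-260 + 35)*(6*(-1)) = -225*(-6) = 1350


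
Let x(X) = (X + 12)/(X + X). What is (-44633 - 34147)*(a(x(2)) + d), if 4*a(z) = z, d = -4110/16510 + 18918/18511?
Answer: -610448650545/4701794 ≈ -1.2983e+5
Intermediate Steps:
d = 23625597/30561661 (d = -4110*1/16510 + 18918*(1/18511) = -411/1651 + 18918/18511 = 23625597/30561661 ≈ 0.77305)
x(X) = (12 + X)/(2*X) (x(X) = (12 + X)/((2*X)) = (12 + X)*(1/(2*X)) = (12 + X)/(2*X))
a(z) = z/4
(-44633 - 34147)*(a(x(2)) + d) = (-44633 - 34147)*(((1/2)*(12 + 2)/2)/4 + 23625597/30561661) = -78780*(((1/2)*(1/2)*14)/4 + 23625597/30561661) = -78780*((1/4)*(7/2) + 23625597/30561661) = -78780*(7/8 + 23625597/30561661) = -78780*402936403/244493288 = -610448650545/4701794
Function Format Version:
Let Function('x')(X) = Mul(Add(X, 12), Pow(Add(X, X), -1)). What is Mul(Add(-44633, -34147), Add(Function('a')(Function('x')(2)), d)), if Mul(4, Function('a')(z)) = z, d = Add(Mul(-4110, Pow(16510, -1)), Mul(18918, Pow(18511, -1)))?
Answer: Rational(-610448650545, 4701794) ≈ -1.2983e+5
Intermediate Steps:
d = Rational(23625597, 30561661) (d = Add(Mul(-4110, Rational(1, 16510)), Mul(18918, Rational(1, 18511))) = Add(Rational(-411, 1651), Rational(18918, 18511)) = Rational(23625597, 30561661) ≈ 0.77305)
Function('x')(X) = Mul(Rational(1, 2), Pow(X, -1), Add(12, X)) (Function('x')(X) = Mul(Add(12, X), Pow(Mul(2, X), -1)) = Mul(Add(12, X), Mul(Rational(1, 2), Pow(X, -1))) = Mul(Rational(1, 2), Pow(X, -1), Add(12, X)))
Function('a')(z) = Mul(Rational(1, 4), z)
Mul(Add(-44633, -34147), Add(Function('a')(Function('x')(2)), d)) = Mul(Add(-44633, -34147), Add(Mul(Rational(1, 4), Mul(Rational(1, 2), Pow(2, -1), Add(12, 2))), Rational(23625597, 30561661))) = Mul(-78780, Add(Mul(Rational(1, 4), Mul(Rational(1, 2), Rational(1, 2), 14)), Rational(23625597, 30561661))) = Mul(-78780, Add(Mul(Rational(1, 4), Rational(7, 2)), Rational(23625597, 30561661))) = Mul(-78780, Add(Rational(7, 8), Rational(23625597, 30561661))) = Mul(-78780, Rational(402936403, 244493288)) = Rational(-610448650545, 4701794)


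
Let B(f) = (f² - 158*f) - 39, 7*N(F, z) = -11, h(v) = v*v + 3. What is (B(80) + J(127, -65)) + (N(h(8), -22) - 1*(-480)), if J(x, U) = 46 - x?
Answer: -41171/7 ≈ -5881.6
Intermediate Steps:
h(v) = 3 + v² (h(v) = v² + 3 = 3 + v²)
N(F, z) = -11/7 (N(F, z) = (⅐)*(-11) = -11/7)
B(f) = -39 + f² - 158*f
(B(80) + J(127, -65)) + (N(h(8), -22) - 1*(-480)) = ((-39 + 80² - 158*80) + (46 - 1*127)) + (-11/7 - 1*(-480)) = ((-39 + 6400 - 12640) + (46 - 127)) + (-11/7 + 480) = (-6279 - 81) + 3349/7 = -6360 + 3349/7 = -41171/7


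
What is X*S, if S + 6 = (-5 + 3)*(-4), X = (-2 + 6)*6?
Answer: 48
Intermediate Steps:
X = 24 (X = 4*6 = 24)
S = 2 (S = -6 + (-5 + 3)*(-4) = -6 - 2*(-4) = -6 + 8 = 2)
X*S = 24*2 = 48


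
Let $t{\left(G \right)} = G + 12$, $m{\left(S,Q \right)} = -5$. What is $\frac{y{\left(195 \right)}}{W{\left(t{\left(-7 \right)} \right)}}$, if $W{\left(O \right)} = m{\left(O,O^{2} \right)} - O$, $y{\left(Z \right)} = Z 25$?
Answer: $- \frac{975}{2} \approx -487.5$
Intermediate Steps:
$t{\left(G \right)} = 12 + G$
$y{\left(Z \right)} = 25 Z$
$W{\left(O \right)} = -5 - O$
$\frac{y{\left(195 \right)}}{W{\left(t{\left(-7 \right)} \right)}} = \frac{25 \cdot 195}{-5 - \left(12 - 7\right)} = \frac{4875}{-5 - 5} = \frac{4875}{-10} = 4875 \left(- \frac{1}{10}\right) = - \frac{975}{2}$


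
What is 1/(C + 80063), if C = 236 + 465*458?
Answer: 1/293269 ≈ 3.4098e-6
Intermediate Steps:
C = 213206 (C = 236 + 212970 = 213206)
1/(C + 80063) = 1/(213206 + 80063) = 1/293269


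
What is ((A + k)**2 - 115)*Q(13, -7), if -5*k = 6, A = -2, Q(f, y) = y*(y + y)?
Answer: -256662/25 ≈ -10266.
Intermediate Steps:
Q(f, y) = 2*y**2 (Q(f, y) = y*(2*y) = 2*y**2)
k = -6/5 (k = -1/5*6 = -6/5 ≈ -1.2000)
((A + k)**2 - 115)*Q(13, -7) = ((-2 - 6/5)**2 - 115)*(2*(-7)**2) = ((-16/5)**2 - 115)*(2*49) = (256/25 - 115)*98 = -2619/25*98 = -256662/25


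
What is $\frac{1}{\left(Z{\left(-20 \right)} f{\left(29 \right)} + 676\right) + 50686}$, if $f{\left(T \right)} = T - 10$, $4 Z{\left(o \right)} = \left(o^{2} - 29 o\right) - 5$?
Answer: $\frac{4}{223973} \approx 1.7859 \cdot 10^{-5}$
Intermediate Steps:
$Z{\left(o \right)} = - \frac{5}{4} - \frac{29 o}{4} + \frac{o^{2}}{4}$ ($Z{\left(o \right)} = \frac{\left(o^{2} - 29 o\right) - 5}{4} = \frac{-5 + o^{2} - 29 o}{4} = - \frac{5}{4} - \frac{29 o}{4} + \frac{o^{2}}{4}$)
$f{\left(T \right)} = -10 + T$
$\frac{1}{\left(Z{\left(-20 \right)} f{\left(29 \right)} + 676\right) + 50686} = \frac{1}{\left(\left(- \frac{5}{4} - -145 + \frac{\left(-20\right)^{2}}{4}\right) \left(-10 + 29\right) + 676\right) + 50686} = \frac{1}{\left(\left(- \frac{5}{4} + 145 + \frac{1}{4} \cdot 400\right) 19 + 676\right) + 50686} = \frac{1}{\left(\left(- \frac{5}{4} + 145 + 100\right) 19 + 676\right) + 50686} = \frac{1}{\left(\frac{975}{4} \cdot 19 + 676\right) + 50686} = \frac{1}{\left(\frac{18525}{4} + 676\right) + 50686} = \frac{1}{\frac{21229}{4} + 50686} = \frac{1}{\frac{223973}{4}} = \frac{4}{223973}$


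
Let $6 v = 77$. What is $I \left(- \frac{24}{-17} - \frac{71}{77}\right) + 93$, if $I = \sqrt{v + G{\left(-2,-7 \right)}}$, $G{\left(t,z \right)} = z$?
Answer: $93 + \frac{641 \sqrt{210}}{7854} \approx 94.183$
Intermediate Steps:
$v = \frac{77}{6}$ ($v = \frac{1}{6} \cdot 77 = \frac{77}{6} \approx 12.833$)
$I = \frac{\sqrt{210}}{6}$ ($I = \sqrt{\frac{77}{6} - 7} = \sqrt{\frac{35}{6}} = \frac{\sqrt{210}}{6} \approx 2.4152$)
$I \left(- \frac{24}{-17} - \frac{71}{77}\right) + 93 = \frac{\sqrt{210}}{6} \left(- \frac{24}{-17} - \frac{71}{77}\right) + 93 = \frac{\sqrt{210}}{6} \left(\left(-24\right) \left(- \frac{1}{17}\right) - \frac{71}{77}\right) + 93 = \frac{\sqrt{210}}{6} \left(\frac{24}{17} - \frac{71}{77}\right) + 93 = \frac{\sqrt{210}}{6} \cdot \frac{641}{1309} + 93 = \frac{641 \sqrt{210}}{7854} + 93 = 93 + \frac{641 \sqrt{210}}{7854}$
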